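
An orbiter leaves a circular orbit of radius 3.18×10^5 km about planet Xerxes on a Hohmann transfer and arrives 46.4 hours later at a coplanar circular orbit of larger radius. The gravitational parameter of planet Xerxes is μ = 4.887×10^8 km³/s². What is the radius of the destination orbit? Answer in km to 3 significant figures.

Transfer time t = 46.4 hours = 1.6704×10^5 s, and t = π√(a_t³/μ).
So a_t = (μ t²/π²)^(1/3) = (4.887×10^8 × (1.6704×10^5)² / π²)^(1/3) = 1.1138×10^6 km.
Since a_t = (r₁ + r₂)/2, r₂ = 2a_t − r₁ = 2×1.1138×10^6 − 3.180×10^5 = 1.9096×10^6 km.

r₂ = 1.91×10^6 km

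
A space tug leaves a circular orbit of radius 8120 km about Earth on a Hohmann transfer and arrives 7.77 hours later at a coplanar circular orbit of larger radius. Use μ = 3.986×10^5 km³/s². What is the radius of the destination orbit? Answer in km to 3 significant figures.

Transfer time t = 7.77 hours = 27972 s, and t = π√(a_t³/μ).
So a_t = (μ t²/π²)^(1/3) = (3.986×10^5 × (27972)² / π²)^(1/3) = 31615 km.
Since a_t = (r₁ + r₂)/2, r₂ = 2a_t − r₁ = 2×31615 − 8120 = 55110 km.

r₂ = 55100 km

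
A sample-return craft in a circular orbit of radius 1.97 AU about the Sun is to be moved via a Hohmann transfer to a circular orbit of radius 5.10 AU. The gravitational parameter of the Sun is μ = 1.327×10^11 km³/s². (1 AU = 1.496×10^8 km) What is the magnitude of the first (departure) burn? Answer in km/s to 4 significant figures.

In km: r₁ = 1.97 × 1.496×10^8 = 2.94712×10^8 km; r₂ = 5.10 × 1.496×10^8 = 7.6296×10^8 km.
The Hohmann ellipse has a_t = (r₁ + r₂)/2 = 5.28836×10^8 km.
On the circular orbit at r = 2.94712×10^8 km, v_c = √(μ/r) = 21.2196 km/s.
Transfer-orbit speed at the same r (vis-viva, a = a_t): v_t = √[μ(2/r − 1/a_t)] = 25.4875 km/s.
Δv₁ = |v_t − v_c| = |25.4875 − 21.2196| = 4.268 km/s.

Δv₁ = 4.268 km/s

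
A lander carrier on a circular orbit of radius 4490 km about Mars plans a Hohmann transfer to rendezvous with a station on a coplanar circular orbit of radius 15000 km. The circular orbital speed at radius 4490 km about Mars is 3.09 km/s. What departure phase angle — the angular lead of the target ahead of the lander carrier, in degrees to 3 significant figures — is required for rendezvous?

From the circular-orbit relation v² = μ/r at r = 4490 km: μ = v²r = (3.09)² × 4490 = 42871.0 km³/s².
Semi-major axis of the transfer orbit: a_t = (4490 + 15000)/2 = 9745 km.
Transfer time t = π√(a_t³/μ) = 14596 s.
Target angular speed ω₂ = √(μ/r₂³) = 1.1271×10^-4 rad/s.
Angle swept by the target during transfer: ω₂·t = 1.6451 rad = 94.26°.
Arrival is 180° from departure on the ellipse, so φ = 180° − 94.26° = 85.7°.

φ = 85.7°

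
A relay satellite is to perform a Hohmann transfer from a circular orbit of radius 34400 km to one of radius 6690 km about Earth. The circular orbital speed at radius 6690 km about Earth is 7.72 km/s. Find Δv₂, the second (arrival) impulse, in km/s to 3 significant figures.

Δv₂ = 2.27 km/s

From the circular-orbit relation v² = μ/r at r = 6690 km: μ = v²r = (7.72)² × 6690 = 3.98713×10^5 km³/s².
The Hohmann ellipse has a_t = (r₁ + r₂)/2 = 20545 km.
Circular speed at r = 6690 km: v_c = √(μ/r) = 7.720 km/s.
Transfer-orbit speed at the same r (vis-viva, a = a_t): v_t = √[μ(2/r − 1/a_t)] = 9.989 km/s.
Δv₂ = |v_t − v_c| = |9.989 − 7.720| = 2.269 km/s.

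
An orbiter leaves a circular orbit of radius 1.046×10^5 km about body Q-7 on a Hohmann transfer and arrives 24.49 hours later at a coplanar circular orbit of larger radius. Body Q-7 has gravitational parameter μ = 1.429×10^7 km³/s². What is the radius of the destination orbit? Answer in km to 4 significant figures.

Transfer time t = 24.49 hours = 88164 s, and t = π√(a_t³/μ).
So a_t = (μ t²/π²)^(1/3) = (1.429×10^7 × (88164)² / π²)^(1/3) = 2.2410×10^5 km.
Since a_t = (r₁ + r₂)/2, r₂ = 2a_t − r₁ = 2×2.2410×10^5 − 1.046×10^5 = 3.436×10^5 km.

r₂ = 3.436×10^5 km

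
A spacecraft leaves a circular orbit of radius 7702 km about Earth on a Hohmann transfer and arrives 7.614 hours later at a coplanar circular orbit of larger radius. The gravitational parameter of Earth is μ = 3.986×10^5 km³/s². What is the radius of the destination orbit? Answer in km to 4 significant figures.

Transfer time t = 7.614 hours = 27410.4 s, and t = π√(a_t³/μ).
So a_t = (μ t²/π²)^(1/3) = (3.986×10^5 × (27410.4)² / π²)^(1/3) = 31191 km.
Since a_t = (r₁ + r₂)/2, r₂ = 2a_t − r₁ = 2×31191 − 7702 = 54680 km.

r₂ = 54680 km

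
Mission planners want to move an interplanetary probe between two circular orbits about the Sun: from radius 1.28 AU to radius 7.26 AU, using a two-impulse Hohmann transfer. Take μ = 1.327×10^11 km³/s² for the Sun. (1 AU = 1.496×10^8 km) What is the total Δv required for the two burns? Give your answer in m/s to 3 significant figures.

In km: r₁ = 1.28 × 1.496×10^8 = 1.91488×10^8 km; r₂ = 7.26 × 1.496×10^8 = 1.086096×10^9 km.
Transfer-ellipse semi-major axis a_t = (r₁ + r₂)/2 = (1.91488×10^8 + 1.086096×10^9)/2 = 6.38792×10^8 km.
At r₁ the circular-orbit speed is v₁ = √(μ/r₁) = 26.325 km/s.
On the transfer ellipse at r₁, vis-viva equation gives v_p = √[μ(2/r₁ − 1/a_t)] = 34.326 km/s.
First burn Δv₁ = |v_p − v₁| = 8.001 km/s.
At r₂, v₂ = √(μ/r₂) = 11.054 km/s.
Transfer-orbit speed at r₂: v_a = √[μ(2/r₂ − 1/a_t)] = 6.0519 km/s.
Second burn Δv₂ = |v₂ − v_a| = 5.002 km/s.
Total Δv = Δv₁ + Δv₂ = 13.00 km/s.

Δv = 13000 m/s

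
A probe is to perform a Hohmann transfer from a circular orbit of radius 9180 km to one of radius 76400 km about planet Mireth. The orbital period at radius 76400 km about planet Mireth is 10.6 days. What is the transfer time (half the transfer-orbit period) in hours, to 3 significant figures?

t = 53.3 hours

From Kepler's third law T² = 4π²r³/μ at r = 76400 km, T = 10.6 days = 10.6 × 86400 s = 9.1584×10^5 s: μ = 4π²r³/T² = 20989.4 km³/s².
Semi-major axis of the transfer orbit: a_t = (9180 + 76400)/2 = 42790 km.
Transfer time t = π√(a_t³/μ) = π√((42790)³ / 20989.4) = 1.919×10^5 s.
Converting: 1.919×10^5 s ÷ 3600 s/hour = 53.3 hours.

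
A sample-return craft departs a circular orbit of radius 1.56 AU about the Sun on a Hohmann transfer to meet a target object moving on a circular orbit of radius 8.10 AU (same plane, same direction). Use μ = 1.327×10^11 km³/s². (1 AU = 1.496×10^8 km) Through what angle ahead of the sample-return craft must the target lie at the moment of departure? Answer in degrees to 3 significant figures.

In km: r₁ = 1.56 × 1.496×10^8 = 2.33376×10^8 km; r₂ = 8.10 × 1.496×10^8 = 1.21176×10^9 km.
The Hohmann ellipse has a_t = (r₁ + r₂)/2 = 7.22568×10^8 km.
The half-period of the transfer ellipse is t = π√(a_t³/μ) = 1.6751×10^8 s.
The target's mean motion on its circular orbit is ω₂ = √(μ/r₂³) = 8.6360×10^-9 rad/s.
Angle swept by the target during transfer: ω₂·t = 1.4466 rad = 82.88°.
Arrival is 180° from departure on the ellipse, so φ = 180° − 82.88° = 97.1°.

φ = 97.1°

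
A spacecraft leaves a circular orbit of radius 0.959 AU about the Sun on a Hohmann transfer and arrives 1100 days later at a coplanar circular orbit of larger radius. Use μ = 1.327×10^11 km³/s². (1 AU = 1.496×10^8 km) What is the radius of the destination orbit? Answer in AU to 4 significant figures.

r₂ = 5.662 AU

In km: r₁ = 0.959 × 1.496×10^8 = 1.434664×10^8 km.
Transfer time t = 1100 days = 9.504×10^7 s, and t = π√(a_t³/μ).
So a_t = (μ t²/π²)^(1/3) = (1.327×10^11 × (9.504×10^7)² / π²)^(1/3) = 4.9522×10^8 km.
Since a_t = (r₁ + r₂)/2, r₂ = 2a_t − r₁ = 2×4.9522×10^8 − 1.434664×10^8 = 8.469736×10^8 km.
In AU: r₂ = 8.469736×10^8 / 1.496×10^8 = 5.662 AU.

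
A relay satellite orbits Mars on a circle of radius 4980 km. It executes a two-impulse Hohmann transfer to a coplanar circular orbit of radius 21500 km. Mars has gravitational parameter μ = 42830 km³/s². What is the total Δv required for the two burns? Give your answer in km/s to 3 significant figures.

Δv = 1.35 km/s

Transfer-ellipse semi-major axis a_t = (r₁ + r₂)/2 = (4980 + 21500)/2 = 13240 km.
At r₁ the circular-orbit speed is v₁ = √(μ/r₁) = 2.9326 km/s.
Transfer-orbit speed at r₁ (v² = μ(2/r − 1/a)): v_p = √[μ(2/r₁ − 1/a_t)] = 3.7371 km/s.
First burn Δv₁ = |v_p − v₁| = 0.8045 km/s.
At r₂, v₂ = √(μ/r₂) = 1.4114 km/s.
Transfer-orbit speed at r₂: v_a = √[μ(2/r₂ − 1/a_t)] = 0.86562 km/s.
Second burn Δv₂ = |v₂ − v_a| = 0.5458 km/s.
Δv = Δv₁ + Δv₂ = 0.8045 + 0.5458 = 1.350 km/s.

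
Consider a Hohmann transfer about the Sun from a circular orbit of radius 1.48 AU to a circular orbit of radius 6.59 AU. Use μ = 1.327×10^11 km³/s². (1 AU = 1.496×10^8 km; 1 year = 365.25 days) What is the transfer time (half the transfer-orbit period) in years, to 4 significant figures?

t = 4.053 years

In km: r₁ = 1.48 × 1.496×10^8 = 2.21408×10^8 km; r₂ = 6.59 × 1.496×10^8 = 9.85864×10^8 km.
Transfer-ellipse semi-major axis a_t = (r₁ + r₂)/2 = (2.21408×10^8 + 9.85864×10^8)/2 = 6.03636×10^8 km.
Half the transfer-orbit period gives t = π√(a_t³/μ) = 1.279×10^8 s.
Converting: 1.279×10^8 s ÷ 3.15576×10^7 s/year (365.25 × 86400) = 4.053 years.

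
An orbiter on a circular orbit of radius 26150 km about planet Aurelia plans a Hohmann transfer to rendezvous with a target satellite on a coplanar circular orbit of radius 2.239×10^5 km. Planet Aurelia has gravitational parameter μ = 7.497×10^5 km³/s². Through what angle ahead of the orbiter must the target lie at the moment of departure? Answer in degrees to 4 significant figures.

The Hohmann ellipse has a_t = (r₁ + r₂)/2 = 1.25025×10^5 km.
Transfer time t = π√(a_t³/μ) = 1.604×10^5 s.
Target angular speed ω₂ = √(μ/r₂³) = 8.173×10^-6 rad/s.
Angle swept by the target during transfer: ω₂·t = 1.311 rad = 75.11°.
The orbiter traverses 180° on the transfer ellipse, so the target must lead by 180° − 75.11° = 104.9°.

φ = 104.9°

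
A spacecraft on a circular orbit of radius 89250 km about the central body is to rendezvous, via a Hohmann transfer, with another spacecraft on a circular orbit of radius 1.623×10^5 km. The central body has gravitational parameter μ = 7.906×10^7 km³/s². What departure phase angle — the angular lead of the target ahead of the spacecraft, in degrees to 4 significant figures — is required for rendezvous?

Transfer-ellipse semi-major axis a_t = (r₁ + r₂)/2 = (89250 + 1.623×10^5)/2 = 1.25775×10^5 km.
Transfer time t = π√(a_t³/μ) = 15760 s.
Target angular speed ω₂ = √(μ/r₂³) = 1.360×10^-4 rad/s.
Angle swept by the target during transfer: ω₂·t = 2.143 rad = 122.8°.
The spacecraft traverses 180° on the transfer ellipse, so the target must lead by 180° − 122.8° = 57.20°.

φ = 57.20°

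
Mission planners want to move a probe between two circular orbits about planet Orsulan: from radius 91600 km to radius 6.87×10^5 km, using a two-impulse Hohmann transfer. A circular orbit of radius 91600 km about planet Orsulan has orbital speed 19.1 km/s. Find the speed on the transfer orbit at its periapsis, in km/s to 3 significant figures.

From the circular-orbit relation v² = μ/r at r = 91600 km: μ = v²r = (19.1)² × 91600 = 3.34166×10^7 km³/s².
Semi-major axis of the transfer orbit: a_t = (91600 + 6.870×10^5)/2 = 3.893×10^5 km.
The periapsis of the transfer ellipse is at r = 91600 km.
From the vis-viva equation, v = √[μ(2/r − 1/a_t)] = 25.37 km/s.

v = 25.4 km/s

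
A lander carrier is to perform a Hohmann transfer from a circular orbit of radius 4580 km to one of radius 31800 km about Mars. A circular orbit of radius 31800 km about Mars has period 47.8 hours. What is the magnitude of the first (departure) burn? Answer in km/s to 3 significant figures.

Δv₁ = 0.986 km/s

From Kepler's third law T² = 4π²r³/μ at r = 31800 km, T = 47.8 hours = 47.8 × 3600 s = 1.7208×10^5 s: μ = 4π²r³/T² = 42872.6 km³/s².
Transfer-ellipse semi-major axis a_t = (r₁ + r₂)/2 = (4580 + 31800)/2 = 18190 km.
Circular speed at r = 4580 km: v_c = √(μ/r) = 3.0595 km/s.
Transfer-orbit speed at the same r (vis-viva, a = a_t): v_t = √[μ(2/r − 1/a_t)] = 4.0453 km/s.
Δv₁ = |v_t − v_c| = |4.0453 − 3.0595| = 0.9858 km/s.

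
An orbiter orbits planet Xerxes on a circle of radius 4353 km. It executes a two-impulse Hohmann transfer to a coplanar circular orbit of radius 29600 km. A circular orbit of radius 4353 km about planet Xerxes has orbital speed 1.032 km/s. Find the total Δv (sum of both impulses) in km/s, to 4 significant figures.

From the circular-orbit relation v² = μ/r at r = 4353 km: μ = v²r = (1.032)² × 4353 = 4636.05 km³/s².
The Hohmann ellipse has a_t = (r₁ + r₂)/2 = 16976.5 km.
At r₁ the circular-orbit speed is v₁ = √(μ/r₁) = 1.0320 km/s.
Transfer-orbit speed at r₁ (vis-viva equation): v_p = √[μ(2/r₁ − 1/a_t)] = 1.3627 km/s.
First burn Δv₁ = |v_p − v₁| = 0.3307 km/s.
Circular speed at r₂: v₂ = √(μ/r₂) = 0.3958 km/s.
Transfer-orbit speed at r₂: v_a = √[μ(2/r₂ − 1/a_t)] = 0.2004 km/s.
Second burn Δv₂ = |v₂ − v_a| = 0.1954 km/s.
Δv = Δv₁ + Δv₂ = 0.3307 + 0.1954 = 0.5261 km/s.

Δv = 0.5261 km/s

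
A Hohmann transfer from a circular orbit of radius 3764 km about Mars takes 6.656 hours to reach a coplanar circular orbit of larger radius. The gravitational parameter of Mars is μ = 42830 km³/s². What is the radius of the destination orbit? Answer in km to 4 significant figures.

Transfer time t = 6.656 hours = 23961.6 s, and t = π√(a_t³/μ).
So a_t = (μ t²/π²)^(1/3) = (42830 × (23961.6)² / π²)^(1/3) = 13557 km.
Since a_t = (r₁ + r₂)/2, r₂ = 2a_t − r₁ = 2×13557 − 3764 = 23350 km.

r₂ = 23350 km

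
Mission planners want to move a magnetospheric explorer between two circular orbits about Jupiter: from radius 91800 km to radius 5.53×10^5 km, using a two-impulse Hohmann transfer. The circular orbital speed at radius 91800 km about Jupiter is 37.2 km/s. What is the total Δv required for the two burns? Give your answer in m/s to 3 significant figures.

Δv = 18600 m/s

From the circular-orbit relation v² = μ/r at r = 91800 km: μ = v²r = (37.2)² × 91800 = 1.27037×10^8 km³/s².
The Hohmann ellipse has a_t = (r₁ + r₂)/2 = 3.224×10^5 km.
At r₁ the circular-orbit speed is v₁ = √(μ/r₁) = 37.20 km/s.
On the transfer ellipse at r₁, vis-viva gives v_p = √[μ(2/r₁ − 1/a_t)] = 48.72 km/s.
First burn Δv₁ = |v_p − v₁| = 11.52 km/s.
Circular speed at r₂: v₂ = √(μ/r₂) = 15.157 km/s.
Transfer-orbit speed at r₂: v_a = √[μ(2/r₂ − 1/a_t)] = 8.0877 km/s.
Second burn Δv₂ = |v₂ − v_a| = 7.069 km/s.
Δv = Δv₁ + Δv₂ = 11.52 + 7.069 = 18.59 km/s.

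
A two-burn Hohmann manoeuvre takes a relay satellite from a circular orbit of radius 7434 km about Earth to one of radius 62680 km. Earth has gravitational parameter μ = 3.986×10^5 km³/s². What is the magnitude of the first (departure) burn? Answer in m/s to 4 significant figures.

Δv₁ = 2469 m/s

Transfer-ellipse semi-major axis a_t = (r₁ + r₂)/2 = (7434 + 62680)/2 = 35057 km.
On the circular orbit at r = 7434 km, v_c = √(μ/r) = 7.322 km/s.
Vis-viva on the transfer ellipse at r = 7434 km gives v_t = √[μ(2/r − 1/a_t)] = 9.791 km/s.
Δv₁ = |v_t − v_c| = |9.791 − 7.322| = 2.469 km/s.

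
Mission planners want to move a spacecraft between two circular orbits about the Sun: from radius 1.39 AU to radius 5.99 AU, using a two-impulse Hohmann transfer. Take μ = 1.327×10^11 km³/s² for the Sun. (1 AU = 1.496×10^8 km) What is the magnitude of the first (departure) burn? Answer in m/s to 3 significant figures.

In km: r₁ = 1.39 × 1.496×10^8 = 2.07944×10^8 km; r₂ = 5.99 × 1.496×10^8 = 8.96104×10^8 km.
The Hohmann ellipse has a_t = (r₁ + r₂)/2 = 5.52024×10^8 km.
Circular speed at r = 2.07944×10^8 km: v_c = √(μ/r) = 25.262 km/s.
Transfer-orbit speed at the same r (vis-viva, a = a_t): v_t = √[μ(2/r − 1/a_t)] = 32.186 km/s.
Δv₁ = |v_t − v_c| = |32.186 − 25.262| = 6.924 km/s.

Δv₁ = 6920 m/s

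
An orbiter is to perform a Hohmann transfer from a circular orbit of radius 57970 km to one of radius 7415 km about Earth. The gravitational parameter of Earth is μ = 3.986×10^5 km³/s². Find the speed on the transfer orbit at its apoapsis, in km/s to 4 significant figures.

v = 1.249 km/s

Transfer-ellipse semi-major axis a_t = (r₁ + r₂)/2 = (57970 + 7415)/2 = 32692.5 km.
The apoapsis of the transfer ellipse is at r = 57970 km.
Vis-viva: v = √[μ(2/r − 1/a_t)] = √[3.986×10^5 × (2/57970 − 1/32692.5)] = 1.249 km/s.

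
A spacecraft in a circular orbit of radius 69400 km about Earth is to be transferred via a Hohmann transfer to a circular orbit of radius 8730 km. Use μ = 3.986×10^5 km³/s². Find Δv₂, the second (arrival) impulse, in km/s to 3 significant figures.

The Hohmann ellipse has a_t = (r₁ + r₂)/2 = 39065 km.
Circular speed at r = 8730 km: v_c = √(μ/r) = 6.757 km/s.
Transfer-orbit speed at the same r (vis-viva, a = a_t): v_t = √[μ(2/r − 1/a_t)] = 9.006 km/s.
Δv₂ = |v_t − v_c| = |9.006 − 6.757| = 2.249 km/s.

Δv₂ = 2.25 km/s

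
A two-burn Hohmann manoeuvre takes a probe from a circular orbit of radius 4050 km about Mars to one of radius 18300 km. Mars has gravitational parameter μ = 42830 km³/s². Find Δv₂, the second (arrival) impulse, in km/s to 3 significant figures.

Δv₂ = 0.609 km/s

Transfer-ellipse semi-major axis a_t = (r₁ + r₂)/2 = (4050 + 18300)/2 = 11175 km.
On the circular orbit at r = 18300 km, v_c = √(μ/r) = 1.52985 km/s.
Transfer-orbit speed at the same r (vis-viva, a = a_t): v_t = √[μ(2/r − 1/a_t)] = 0.920984 km/s.
Δv₂ = |v_t − v_c| = |0.920984 − 1.52985| = 0.6089 km/s.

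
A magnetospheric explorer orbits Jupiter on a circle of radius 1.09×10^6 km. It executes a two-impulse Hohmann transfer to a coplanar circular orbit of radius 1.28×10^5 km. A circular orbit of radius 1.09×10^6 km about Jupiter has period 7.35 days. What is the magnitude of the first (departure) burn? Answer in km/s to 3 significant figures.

From Kepler's third law T² = 4π²r³/μ at r = 1.09×10^6 km, T = 7.35 days = 7.35 × 86400 s = 6.3504×10^5 s: μ = 4π²r³/T² = 1.26776×10^8 km³/s².
Semi-major axis of the transfer orbit: a_t = (1.090×10^6 + 1.280×10^5)/2 = 6.090×10^5 km.
On the circular orbit at r = 1.090×10^6 km, v_c = √(μ/r) = 10.7846 km/s.
Transfer-orbit speed at the same r (vis-viva, a = a_t): v_t = √[μ(2/r − 1/a_t)] = 4.94426 km/s.
Δv₁ = |v_t − v_c| = |4.94426 − 10.7846| = 5.840 km/s.

Δv₁ = 5.84 km/s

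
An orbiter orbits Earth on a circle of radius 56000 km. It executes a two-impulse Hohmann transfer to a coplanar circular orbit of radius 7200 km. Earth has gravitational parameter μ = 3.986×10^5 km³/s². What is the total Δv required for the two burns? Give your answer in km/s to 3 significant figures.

Transfer-ellipse semi-major axis a_t = (r₁ + r₂)/2 = (56000 + 7200)/2 = 31600 km.
At r₁ the circular-orbit speed is v₁ = √(μ/r₁) = 2.6679 km/s.
Transfer-orbit speed at r₁ (v² = μ(2/r − 1/a)): v_a = √[μ(2/r₁ − 1/a_t)] = 1.2735 km/s.
First burn Δv₁ = |v_a − v₁| = 1.3944 km/s.
At r₂, v₂ = √(μ/r₂) = 7.4405 km/s.
Transfer-orbit speed at r₂: v_p = √[μ(2/r₂ − 1/a_t)] = 9.9050 km/s.
Second burn Δv₂ = |v₂ − v_p| = 2.4645 km/s.
Δv = Δv₁ + Δv₂ = 1.3944 + 2.4645 = 3.859 km/s.

Δv = 3.86 km/s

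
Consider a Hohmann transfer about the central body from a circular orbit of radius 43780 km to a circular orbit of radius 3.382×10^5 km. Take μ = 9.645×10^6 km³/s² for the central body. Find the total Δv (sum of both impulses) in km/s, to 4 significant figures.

Δv = 7.692 km/s

The Hohmann ellipse has a_t = (r₁ + r₂)/2 = 1.9099×10^5 km.
At r₁ the circular-orbit speed is v₁ = √(μ/r₁) = 14.8427 km/s.
Transfer-orbit speed at r₁ (vis-viva equation): v_p = √[μ(2/r₁ − 1/a_t)] = 19.7513 km/s.
First burn Δv₁ = |v_p − v₁| = 4.909 km/s.
At r₂, v₂ = √(μ/r₂) = 5.340 km/s.
Transfer-orbit speed at r₂: v_a = √[μ(2/r₂ − 1/a_t)] = 2.557 km/s.
Second burn Δv₂ = |v₂ − v_a| = 2.783 km/s.
Δv = Δv₁ + Δv₂ = 4.909 + 2.783 = 7.692 km/s.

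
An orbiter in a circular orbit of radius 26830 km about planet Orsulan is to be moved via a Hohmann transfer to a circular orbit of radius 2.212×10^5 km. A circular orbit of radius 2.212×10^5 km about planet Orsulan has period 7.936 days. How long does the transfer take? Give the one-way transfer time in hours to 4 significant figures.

t = 39.98 hours

From Kepler's third law T² = 4π²r³/μ at r = 2.212×10^5 km, T = 7.936 days = 7.936 × 86400 s = 6.856704×10^5 s: μ = 4π²r³/T² = 9.08833×10^5 km³/s².
The Hohmann ellipse has a_t = (r₁ + r₂)/2 = 1.24015×10^5 km.
By Kepler's third law the transfer-orbit period is T = 2π√(a_t³/μ), so t = T/2 = 1.4392×10^5 s.
Converting: 1.4392×10^5 s ÷ 3600 s/hour = 39.98 hours.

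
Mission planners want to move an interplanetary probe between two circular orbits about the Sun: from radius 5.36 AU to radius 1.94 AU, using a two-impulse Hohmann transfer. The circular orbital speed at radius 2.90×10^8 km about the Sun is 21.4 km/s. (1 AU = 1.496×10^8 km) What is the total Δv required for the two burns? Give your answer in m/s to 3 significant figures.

From the circular-orbit relation v² = μ/r at r = 2.90×10^8 km: μ = v²r = (21.4)² × 2.90×10^8 = 1.32808×10^11 km³/s².
In km: r₁ = 5.36 × 1.496×10^8 = 8.01856×10^8 km; r₂ = 1.94 × 1.496×10^8 = 2.90224×10^8 km.
Semi-major axis of the transfer orbit: a_t = (8.01856×10^8 + 2.90224×10^8)/2 = 5.4604×10^8 km.
At r₁ the circular-orbit speed is v₁ = √(μ/r₁) = 12.87 km/s.
Transfer-orbit speed at r₁ (v² = μ(2/r − 1/a)): v_a = √[μ(2/r₁ − 1/a_t)] = 9.383 km/s.
First burn Δv₁ = |v_a − v₁| = 3.487 km/s.
Circular speed at r₂: v₂ = √(μ/r₂) = 21.392 km/s.
Transfer-orbit speed at r₂: v_p = √[μ(2/r₂ − 1/a_t)] = 25.923 km/s.
Second burn Δv₂ = |v₂ − v_p| = 4.531 km/s.
Total Δv = Δv₁ + Δv₂ = 8.018 km/s.

Δv = 8020 m/s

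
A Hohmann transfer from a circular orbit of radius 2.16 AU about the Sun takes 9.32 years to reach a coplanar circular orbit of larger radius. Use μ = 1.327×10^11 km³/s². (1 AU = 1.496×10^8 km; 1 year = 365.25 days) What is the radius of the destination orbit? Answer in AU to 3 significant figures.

In km: r₁ = 2.16 × 1.496×10^8 = 3.23136×10^8 km.
Transfer time t = 9.32 years × 365.25 × 86400 s = 2.94116832×10^8 s, and t = π√(a_t³/μ).
So a_t = (μ t²/π²)^(1/3) = (1.327×10^11 × (2.94116832×10^8)² / π²)^(1/3) = 1.0516×10^9 km.
Since a_t = (r₁ + r₂)/2, r₂ = 2a_t − r₁ = 2×1.0516×10^9 − 3.23136×10^8 = 1.780064×10^9 km.
In AU: r₂ = 1.780064×10^9 / 1.496×10^8 = 11.9 AU.

r₂ = 11.9 AU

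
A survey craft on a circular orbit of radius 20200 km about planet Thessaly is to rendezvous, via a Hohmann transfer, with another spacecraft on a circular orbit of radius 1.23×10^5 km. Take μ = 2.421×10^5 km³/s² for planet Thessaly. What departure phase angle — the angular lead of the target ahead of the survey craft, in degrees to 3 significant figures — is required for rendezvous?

Semi-major axis of the transfer orbit: a_t = (20200 + 1.230×10^5)/2 = 71600 km.
The half-period of the transfer ellipse is t = π√(a_t³/μ) = 1.2233×10^5 s.
The target's mean motion on its circular orbit is ω₂ = √(μ/r₂³) = 1.1406×10^-5 rad/s.
Angle swept by the target during transfer: ω₂·t = 1.3953 rad = 79.94°.
The survey craft traverses 180° on the transfer ellipse, so the target must lead by 180° − 79.94° = 100°.

φ = 100°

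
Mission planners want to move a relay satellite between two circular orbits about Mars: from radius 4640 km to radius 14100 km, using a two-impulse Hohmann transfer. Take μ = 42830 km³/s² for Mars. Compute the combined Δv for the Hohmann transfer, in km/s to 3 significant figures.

Δv = 1.21 km/s

Transfer-ellipse semi-major axis a_t = (r₁ + r₂)/2 = (4640 + 14100)/2 = 9370 km.
Circular speed at r₁: v₁ = √(μ/r₁) = √(42830/4640) = 3.0382 km/s.
Transfer-orbit speed at r₁ (vis-viva): v_p = √[μ(2/r₁ − 1/a_t)] = 3.7270 km/s.
First burn Δv₁ = |v_p − v₁| = 0.6888 km/s.
Circular speed at r₂: v₂ = √(μ/r₂) = 1.7429 km/s.
Transfer-orbit speed at r₂: v_a = √[μ(2/r₂ − 1/a_t)] = 1.2265 km/s.
Second burn Δv₂ = |v₂ − v_a| = 0.5164 km/s.
Δv = Δv₁ + Δv₂ = 0.6888 + 0.5164 = 1.205 km/s.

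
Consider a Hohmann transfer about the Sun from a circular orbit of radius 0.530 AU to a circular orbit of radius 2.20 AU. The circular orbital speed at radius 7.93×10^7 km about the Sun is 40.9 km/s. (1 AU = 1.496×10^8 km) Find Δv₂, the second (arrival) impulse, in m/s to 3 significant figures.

From the circular-orbit relation v² = μ/r at r = 7.93×10^7 km: μ = v²r = (40.9)² × 7.93×10^7 = 1.32654×10^11 km³/s².
In km: r₁ = 0.530 × 1.496×10^8 = 7.9288×10^7 km; r₂ = 2.20 × 1.496×10^8 = 3.2912×10^8 km.
The Hohmann ellipse has a_t = (r₁ + r₂)/2 = 2.04204×10^8 km.
On the circular orbit at r = 3.2912×10^8 km, v_c = √(μ/r) = 20.076 km/s.
Transfer-orbit speed at the same r (vis-viva, a = a_t): v_t = √[μ(2/r − 1/a_t)] = 12.510 km/s.
Δv₂ = |v_t − v_c| = |12.510 − 20.076| = 7.566 km/s.

Δv₂ = 7570 m/s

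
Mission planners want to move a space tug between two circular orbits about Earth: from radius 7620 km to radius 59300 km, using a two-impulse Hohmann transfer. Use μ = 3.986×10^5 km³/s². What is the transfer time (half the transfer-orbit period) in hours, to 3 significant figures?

t = 8.46 hours

The Hohmann ellipse has a_t = (r₁ + r₂)/2 = 33460 km.
Half the transfer-orbit period gives t = π√(a_t³/μ) = 30460 s.
Converting: 30460 s ÷ 3600 s/hour = 8.46 hours.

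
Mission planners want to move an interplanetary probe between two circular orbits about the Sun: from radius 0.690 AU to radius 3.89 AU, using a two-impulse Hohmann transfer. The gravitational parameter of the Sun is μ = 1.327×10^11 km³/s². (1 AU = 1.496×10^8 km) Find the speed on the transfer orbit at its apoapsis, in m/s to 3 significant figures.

v = 8290 m/s

In km: r₁ = 0.690 × 1.496×10^8 = 1.03224×10^8 km; r₂ = 3.89 × 1.496×10^8 = 5.81944×10^8 km.
The Hohmann ellipse has a_t = (r₁ + r₂)/2 = 3.42584×10^8 km.
The apoapsis of the transfer ellipse is at r = 5.81944×10^8 km.
From the vis-viva equation, v = √[μ(2/r − 1/a_t)] = 8.289 km/s.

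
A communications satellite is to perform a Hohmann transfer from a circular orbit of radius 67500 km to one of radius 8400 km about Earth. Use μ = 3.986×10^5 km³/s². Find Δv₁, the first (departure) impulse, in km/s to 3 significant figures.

Semi-major axis of the transfer orbit: a_t = (67500 + 8400)/2 = 37950 km.
On the circular orbit at r = 67500 km, v_c = √(μ/r) = 2.430 km/s.
Transfer-orbit speed at the same r (vis-viva, a = a_t): v_t = √[μ(2/r − 1/a_t)] = 1.143 km/s.
Δv₁ = |v_t − v_c| = |1.143 − 2.430| = 1.287 km/s.

Δv₁ = 1.29 km/s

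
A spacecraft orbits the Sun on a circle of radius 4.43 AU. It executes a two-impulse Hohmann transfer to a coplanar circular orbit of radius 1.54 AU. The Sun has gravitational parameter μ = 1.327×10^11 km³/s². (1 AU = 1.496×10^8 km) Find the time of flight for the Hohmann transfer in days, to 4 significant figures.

In km: r₁ = 4.43 × 1.496×10^8 = 6.62728×10^8 km; r₂ = 1.54 × 1.496×10^8 = 2.30384×10^8 km.
Transfer-ellipse semi-major axis a_t = (r₁ + r₂)/2 = (6.62728×10^8 + 2.30384×10^8)/2 = 4.46556×10^8 km.
Transfer time t = π√(a_t³/μ) = π√((4.46556×10^8)³ / 1.327×10^11) = 8.138×10^7 s.
Converting: 8.138×10^7 s ÷ 86400 s/day = 941.9 days.

t = 941.9 days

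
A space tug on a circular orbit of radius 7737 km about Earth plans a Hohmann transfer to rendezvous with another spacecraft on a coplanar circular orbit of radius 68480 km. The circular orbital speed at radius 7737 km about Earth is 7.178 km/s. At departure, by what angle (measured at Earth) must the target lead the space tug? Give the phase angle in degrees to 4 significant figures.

From the circular-orbit relation v² = μ/r at r = 7737 km: μ = v²r = (7.178)² × 7737 = 3.98639×10^5 km³/s².
The Hohmann ellipse has a_t = (r₁ + r₂)/2 = 38108.5 km.
Transfer time t = π√(a_t³/μ) = 37016 s.
Target angular speed ω₂ = √(μ/r₂³) = 3.5233×10^-5 rad/s.
Angle swept by the target during transfer: ω₂·t = 1.30418 rad = 74.72°.
Arrival is 180° from departure on the ellipse, so φ = 180° − 74.72° = 105.3°.

φ = 105.3°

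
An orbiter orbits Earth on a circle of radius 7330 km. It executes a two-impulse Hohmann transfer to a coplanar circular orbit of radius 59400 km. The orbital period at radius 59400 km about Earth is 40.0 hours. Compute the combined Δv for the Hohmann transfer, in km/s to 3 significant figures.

From Kepler's third law T² = 4π²r³/μ at r = 59400 km, T = 40.0 hours = 40.0 × 3600 s = 1.440×10^5 s: μ = 4π²r³/T² = 3.99019×10^5 km³/s².
Semi-major axis of the transfer orbit: a_t = (7330 + 59400)/2 = 33365 km.
At r₁ the circular-orbit speed is v₁ = √(μ/r₁) = 7.378 km/s.
On the transfer ellipse at r₁, v² = μ(2/r − 1/a) gives v_p = √[μ(2/r₁ − 1/a_t)] = 9.844 km/s.
First burn Δv₁ = |v_p − v₁| = 2.466 km/s.
At r₂, v₂ = √(μ/r₂) = 2.592 km/s.
Transfer-orbit speed at r₂: v_a = √[μ(2/r₂ − 1/a_t)] = 1.215 km/s.
Second burn Δv₂ = |v₂ − v_a| = 1.377 km/s.
Total Δv = Δv₁ + Δv₂ = 3.843 km/s.

Δv = 3.84 km/s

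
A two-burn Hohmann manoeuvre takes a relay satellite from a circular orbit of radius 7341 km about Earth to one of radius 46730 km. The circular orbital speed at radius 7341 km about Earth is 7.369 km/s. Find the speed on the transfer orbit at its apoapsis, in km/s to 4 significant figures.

From the circular-orbit relation v² = μ/r at r = 7341 km: μ = v²r = (7.369)² × 7341 = 3.98632×10^5 km³/s².
The Hohmann ellipse has a_t = (r₁ + r₂)/2 = 27035.5 km.
The apoapsis of the transfer ellipse is at r = 46730 km.
Vis-viva: v = √[μ(2/r − 1/a_t)] = √[3.98632×10^5 × (2/46730 − 1/27035.5)] = 1.522 km/s.

v = 1.522 km/s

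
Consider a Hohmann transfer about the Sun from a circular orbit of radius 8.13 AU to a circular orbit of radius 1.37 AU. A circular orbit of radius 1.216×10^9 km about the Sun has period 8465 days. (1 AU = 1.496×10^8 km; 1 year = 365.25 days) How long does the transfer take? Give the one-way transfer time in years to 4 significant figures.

From Kepler's third law T² = 4π²r³/μ at r = 1.216×10^9 km, T = 8465 days = 8465 × 86400 s = 7.31376×10^8 s: μ = 4π²r³/T² = 1.32702×10^11 km³/s².
In km: r₁ = 8.13 × 1.496×10^8 = 1.216248×10^9 km; r₂ = 1.37 × 1.496×10^8 = 2.04952×10^8 km.
Semi-major axis of the transfer orbit: a_t = (1.216248×10^9 + 2.04952×10^8)/2 = 7.106×10^8 km.
Transfer time t = π√(a_t³/μ) = π√((7.106×10^8)³ / 1.32702×10^11) = 1.6336×10^8 s.
Converting: 1.6336×10^8 s ÷ 3.15576×10^7 s/year (365.25 × 86400) = 5.177 years.

t = 5.177 years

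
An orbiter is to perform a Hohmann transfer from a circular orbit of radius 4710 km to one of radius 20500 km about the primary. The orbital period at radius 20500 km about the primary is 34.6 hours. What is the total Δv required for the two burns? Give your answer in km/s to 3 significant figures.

From Kepler's third law T² = 4π²r³/μ at r = 20500 km, T = 34.6 hours = 34.6 × 3600 s = 1.2456×10^5 s: μ = 4π²r³/T² = 21921.2 km³/s².
Semi-major axis of the transfer orbit: a_t = (4710 + 20500)/2 = 12605 km.
Circular speed at r₁: v₁ = √(μ/r₁) = √(21921.2/4710) = 2.157355 km/s.
Transfer-orbit speed at r₁ (vis-viva): v_p = √[μ(2/r₁ − 1/a_t)] = 2.751231 km/s.
First burn Δv₁ = |v_p − v₁| = 0.593876 km/s.
At r₂, v₂ = √(μ/r₂) = 1.034082 km/s.
Transfer-orbit speed at r₂: v_a = √[μ(2/r₂ − 1/a_t)] = 0.6321122 km/s.
Second burn Δv₂ = |v₂ − v_a| = 0.401970 km/s.
Total Δv = Δv₁ + Δv₂ = 0.9958 km/s.

Δv = 0.996 km/s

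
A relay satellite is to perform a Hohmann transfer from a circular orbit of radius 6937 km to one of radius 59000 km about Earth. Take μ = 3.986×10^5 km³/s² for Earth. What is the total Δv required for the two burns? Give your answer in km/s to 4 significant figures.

Δv = 3.967 km/s

Transfer-ellipse semi-major axis a_t = (r₁ + r₂)/2 = (6937 + 59000)/2 = 32968.5 km.
Circular speed at r₁: v₁ = √(μ/r₁) = √(3.986×10^5/6937) = 7.580 km/s.
Transfer-orbit speed at r₁ (vis-viva equation): v_p = √[μ(2/r₁ − 1/a_t)] = 10.14 km/s.
First burn Δv₁ = |v_p − v₁| = 2.560 km/s.
At r₂, v₂ = √(μ/r₂) = 2.599 km/s.
Transfer-orbit speed at r₂: v_a = √[μ(2/r₂ − 1/a_t)] = 1.192 km/s.
Second burn Δv₂ = |v₂ − v_a| = 1.407 km/s.
Δv = Δv₁ + Δv₂ = 2.560 + 1.407 = 3.967 km/s.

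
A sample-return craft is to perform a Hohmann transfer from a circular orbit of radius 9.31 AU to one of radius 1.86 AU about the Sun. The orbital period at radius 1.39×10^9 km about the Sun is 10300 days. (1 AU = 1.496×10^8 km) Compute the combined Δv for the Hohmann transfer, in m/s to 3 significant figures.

Δv = 10500 m/s

From Kepler's third law T² = 4π²r³/μ at r = 1.39×10^9 km, T = 10300 days = 10300 × 86400 s = 8.8992×10^8 s: μ = 4π²r³/T² = 1.33876×10^11 km³/s².
In km: r₁ = 9.31 × 1.496×10^8 = 1.392776×10^9 km; r₂ = 1.86 × 1.496×10^8 = 2.78256×10^8 km.
Semi-major axis of the transfer orbit: a_t = (1.392776×10^9 + 2.78256×10^8)/2 = 8.35516×10^8 km.
At r₁ the circular-orbit speed is v₁ = √(μ/r₁) = 9.804 km/s.
Transfer-orbit speed at r₁ (v² = μ(2/r − 1/a)): v_a = √[μ(2/r₁ − 1/a_t)] = 5.658 km/s.
First burn Δv₁ = |v_a − v₁| = 4.146 km/s.
At r₂, v₂ = √(μ/r₂) = 21.935 km/s.
Transfer-orbit speed at r₂: v_p = √[μ(2/r₂ − 1/a_t)] = 28.320 km/s.
Second burn Δv₂ = |v₂ − v_p| = 6.385 km/s.
Δv = Δv₁ + Δv₂ = 4.146 + 6.385 = 10.53 km/s.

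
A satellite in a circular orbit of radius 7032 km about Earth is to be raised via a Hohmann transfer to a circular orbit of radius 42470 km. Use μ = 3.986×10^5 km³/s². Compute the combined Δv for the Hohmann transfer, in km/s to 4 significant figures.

Δv = 3.764 km/s

The Hohmann ellipse has a_t = (r₁ + r₂)/2 = 24751 km.
Circular speed at r₁: v₁ = √(μ/r₁) = √(3.986×10^5/7032) = 7.529 km/s.
On the transfer ellipse at r₁, vis-viva gives v_p = √[μ(2/r₁ − 1/a_t)] = 9.862 km/s.
First burn Δv₁ = |v_p − v₁| = 2.333 km/s.
Circular speed at r₂: v₂ = √(μ/r₂) = 3.064 km/s.
Transfer-orbit speed at r₂: v_a = √[μ(2/r₂ − 1/a_t)] = 1.633 km/s.
Second burn Δv₂ = |v₂ − v_a| = 1.431 km/s.
Δv = Δv₁ + Δv₂ = 2.333 + 1.431 = 3.764 km/s.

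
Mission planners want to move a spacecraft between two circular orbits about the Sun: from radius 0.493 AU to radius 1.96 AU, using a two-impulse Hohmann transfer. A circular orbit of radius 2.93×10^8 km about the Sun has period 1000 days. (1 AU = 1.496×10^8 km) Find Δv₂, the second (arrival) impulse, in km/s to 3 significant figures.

From Kepler's third law T² = 4π²r³/μ at r = 2.93×10^8 km, T = 1000 days = 1000 × 86400 s = 8.640×10^7 s: μ = 4π²r³/T² = 1.33026×10^11 km³/s².
In km: r₁ = 0.493 × 1.496×10^8 = 7.37528×10^7 km; r₂ = 1.96 × 1.496×10^8 = 2.93216×10^8 km.
Semi-major axis of the transfer orbit: a_t = (7.37528×10^7 + 2.93216×10^8)/2 = 1.834844×10^8 km.
Circular speed at r = 2.93216×10^8 km: v_c = √(μ/r) = 21.300 km/s.
Transfer-orbit speed at the same r (vis-viva, a = a_t): v_t = √[μ(2/r − 1/a_t)] = 13.504 km/s.
Δv₂ = |v_t − v_c| = |13.504 − 21.300| = 7.796 km/s.

Δv₂ = 7.80 km/s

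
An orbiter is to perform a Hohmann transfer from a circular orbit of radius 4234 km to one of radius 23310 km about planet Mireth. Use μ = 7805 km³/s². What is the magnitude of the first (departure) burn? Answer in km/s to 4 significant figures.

Δv₁ = 0.4087 km/s

Semi-major axis of the transfer orbit: a_t = (4234 + 23310)/2 = 13772 km.
On the circular orbit at r = 4234 km, v_c = √(μ/r) = 1.3577 km/s.
Transfer-orbit speed at the same r (vis-viva, a = a_t): v_t = √[μ(2/r − 1/a_t)] = 1.7664 km/s.
Δv₁ = |v_t − v_c| = |1.7664 − 1.3577| = 0.4087 km/s.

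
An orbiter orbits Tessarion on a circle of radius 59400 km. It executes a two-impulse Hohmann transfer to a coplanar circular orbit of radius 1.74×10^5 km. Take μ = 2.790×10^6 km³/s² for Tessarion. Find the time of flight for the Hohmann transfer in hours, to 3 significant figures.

t = 20.8 hours

Semi-major axis of the transfer orbit: a_t = (59400 + 1.740×10^5)/2 = 1.167×10^5 km.
Transfer time t = π√(a_t³/μ) = π√((1.167×10^5)³ / 2.790×10^6) = 74980 s.
Converting: 74980 s ÷ 3600 s/hour = 20.8 hours.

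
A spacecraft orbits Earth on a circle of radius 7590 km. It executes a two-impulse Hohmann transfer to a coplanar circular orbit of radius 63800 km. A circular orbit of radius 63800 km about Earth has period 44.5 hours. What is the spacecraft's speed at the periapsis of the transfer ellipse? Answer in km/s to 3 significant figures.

From Kepler's third law T² = 4π²r³/μ at r = 63800 km, T = 44.5 hours = 44.5 × 3600 s = 1.602×10^5 s: μ = 4π²r³/T² = 3.99482×10^5 km³/s².
Semi-major axis of the transfer orbit: a_t = (7590 + 63800)/2 = 35695 km.
The periapsis of the transfer ellipse is at r = 7590 km.
Vis-viva: v = √[μ(2/r − 1/a_t)] = √[3.99482×10^5 × (2/7590 − 1/35695)] = 9.699 km/s.

v = 9.70 km/s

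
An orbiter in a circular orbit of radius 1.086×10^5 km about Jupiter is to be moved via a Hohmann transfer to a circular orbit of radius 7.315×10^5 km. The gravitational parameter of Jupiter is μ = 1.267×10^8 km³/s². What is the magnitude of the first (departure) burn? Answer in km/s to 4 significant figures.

Δv₁ = 10.92 km/s

The Hohmann ellipse has a_t = (r₁ + r₂)/2 = 4.2005×10^5 km.
On the circular orbit at r = 1.086×10^5 km, v_c = √(μ/r) = 34.157 km/s.
Vis-viva on the transfer ellipse at r = 1.086×10^5 km gives v_t = √[μ(2/r − 1/a_t)] = 45.074 km/s.
Δv₁ = |v_t − v_c| = |45.074 − 34.157| = 10.92 km/s.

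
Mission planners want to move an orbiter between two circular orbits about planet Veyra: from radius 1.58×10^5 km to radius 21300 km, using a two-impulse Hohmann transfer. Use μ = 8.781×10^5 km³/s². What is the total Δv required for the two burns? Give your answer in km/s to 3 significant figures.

Semi-major axis of the transfer orbit: a_t = (1.580×10^5 + 21300)/2 = 89650 km.
Circular speed at r₁: v₁ = √(μ/r₁) = √(8.781×10^5/1.580×10^5) = 2.357455 km/s.
Transfer-orbit speed at r₁ (vis-viva equation): v_a = √[μ(2/r₁ − 1/a_t)] = 1.149101 km/s.
First burn Δv₁ = |v_a − v₁| = 1.208354 km/s.
Circular speed at r₂: v₂ = √(μ/r₂) = 6.420697 km/s.
Transfer-orbit speed at r₂: v_p = √[μ(2/r₂ − 1/a_t)] = 8.523846 km/s.
Second burn Δv₂ = |v₂ − v_p| = 2.103149 km/s.
Δv = Δv₁ + Δv₂ = 1.208354 + 2.103149 = 3.312 km/s.

Δv = 3.31 km/s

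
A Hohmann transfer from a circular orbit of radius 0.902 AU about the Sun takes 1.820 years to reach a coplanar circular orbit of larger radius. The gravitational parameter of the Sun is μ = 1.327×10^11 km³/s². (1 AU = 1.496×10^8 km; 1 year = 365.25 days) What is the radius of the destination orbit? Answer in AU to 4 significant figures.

r₂ = 3.830 AU

In km: r₁ = 0.902 × 1.496×10^8 = 1.349392×10^8 km.
Transfer time t = 1.820 years × 365.25 × 86400 s = 5.7434832×10^7 s, and t = π√(a_t³/μ).
So a_t = (μ t²/π²)^(1/3) = (1.327×10^11 × (5.7434832×10^7)² / π²)^(1/3) = 3.5398×10^8 km.
Since a_t = (r₁ + r₂)/2, r₂ = 2a_t − r₁ = 2×3.5398×10^8 − 1.349392×10^8 = 5.730208×10^8 km.
In AU: r₂ = 5.730208×10^8 / 1.496×10^8 = 3.830 AU.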